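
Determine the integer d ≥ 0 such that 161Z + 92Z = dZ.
(161, 92) = (23); d = 23

In the PID Z, (a, b) is generated by gcd(a, b). Compute gcd(161, 92) with the extended Euclidean algorithm, tracking rows (r, s, t) with s·161 + t·92 = r:
  row A: (161, 1, 0)   [1·161 + 0·92 = 161]
  row B: (92, 0, 1)   [0·161 + 1·92 = 92]
  161 = 1·92 + 69   → row C = row A − 1·row B = (69, 1, −1)   [check: 1·161 − 1·92 = 69]
  92 = 1·69 + 23   → row D = row B − 1·row C = (23, −1, 2)   [check: −1·161 + 2·92 = 23]
  69 = 3·23 + 0   → remainder 0, stop. gcd = 23 (last nonzero row D).
So gcd(161, 92) = 23, with Bézout identity −1·161 + 2·92 = 23. Containment (⊇): the Bézout identity exhibits 23 as an element of (161, 92), giving (23) ⊆ (161, 92). Containment (⊆): since 23 | 161 and 23 | 92 (161 = 23·7, 92 = 23·4), every Z-linear combination of 161 and 92 is divisible by 23, so (161, 92) ⊆ (23). Therefore (161, 92) = (23), d = 23.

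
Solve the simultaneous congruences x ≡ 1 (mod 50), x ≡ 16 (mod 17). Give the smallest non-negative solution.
x ≡ 101 (mod 850); the representative in [0, 850) is 101

The moduli 50, 17 are pairwise coprime, so by the CRT there is a unique solution mod 50·17 = 850.
Solve by successive substitution. Start with x ≡ 1 (mod 50).
  Combine with x ≡ 16 (mod 17): write x = 1 + 50·t and require 1 + 50·t ≡ 16 (mod 17), i.e. 50·t ≡ 16 − 1 ≡ 15 (mod 17). Since 50^(−1) ≡ 16 (mod 17) (50 ≡ 16 (mod 17)), t ≡ 16·15 ≡ 2 (mod 17). So x ≡ 1 + 50·2 = 101 (mod 850).
Unique solution in [0, 850): x = 101.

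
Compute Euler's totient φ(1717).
φ(1717) = 1600

φ is multiplicative, with φ(p^e) = p^e − p^(e−1). Factorise 1717 = 17 · 101. Then
  φ(1717) = (17 − 1) · (101 − 1) = 16 · 100 = 1600.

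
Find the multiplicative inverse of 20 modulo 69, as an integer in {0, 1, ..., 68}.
Apply the extended Euclidean algorithm to (69, 20), tracking rows (r, s, t) with s·69 + t·20 = r. Each division r_prev = q·r_cur + r_new produces the new row as (previous row) − q·(current row):
  row A: (69, 1, 0)   [1·69 + 0·20 = 69]
  row B: (20, 0, 1)   [0·69 + 1·20 = 20]
  69 = 3·20 + 9   → row C = row A − 3·row B = (9, 1, −3)   [check: 1·69 − 3·20 = 9]
  20 = 2·9 + 2   → row D = row B − 2·row C = (2, −2, 7)   [check: −2·69 + 7·20 = 2]
  9 = 4·2 + 1   → row E = row C − 4·row D = (1, 9, −31)   [check: 9·69 − 31·20 = 1]
  2 = 2·1 + 0   → remainder 0, stop. gcd = 1 (last nonzero row E).
The gcd is 1, so 20 is invertible mod 69. The last nonzero row gives 9·69 − 31·20 = 1, so t = −31. So 20^(−1) ≡ −31 ≡ 38 (mod 69). Verify: 20 · 38 = 760 ≡ 1 (mod 69). ✓

Final answer: 20^(−1) ≡ 38 (mod 69)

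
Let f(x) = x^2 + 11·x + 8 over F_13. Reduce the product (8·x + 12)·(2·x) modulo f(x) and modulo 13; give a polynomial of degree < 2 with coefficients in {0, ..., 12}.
Multiply as integer polynomials: a · b = 16·x^2 + 24·x. Reducing coefficients mod 13: a · b ≡ 3·x^2 + 11·x. Now divide by f(x) = x^2 + 11·x + 8 in F_13[x], eliminating the leading term at each step:
  leading term 3·x^2: subtract (3)·f(x) = 3·x^2 + 7·x + 11, leaving 4·x + 2 (coefficients mod 13)
The degree is now < 2, so this is the remainder. Hence a · b ≡ 4·x + 2 in F_13[x]/(f).

Final answer: a · b ≡ 4·x + 2 (mod f(x))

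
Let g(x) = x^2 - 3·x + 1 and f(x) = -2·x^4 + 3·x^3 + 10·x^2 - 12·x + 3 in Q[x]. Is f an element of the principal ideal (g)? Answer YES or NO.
In Q[x] the ideal (g) consists of all multiples of g, so f ∈ (g) iff g | f, i.e. iff the remainder of f on division by g is 0. Divide f by g (g is monic, so eliminate the leading term of the running remainder at each step):
  leading term -2·x^4: subtract (-2·x^2)·g(x) = -2·x^4 + 6·x^3 - 2·x^2, leaving -3·x^3 + 12·x^2 - 12·x + 3
  leading term -3·x^3: subtract (-3·x)·g(x) = -3·x^3 + 9·x^2 - 3·x, leaving 3·x^2 - 9·x + 3
  leading term 3·x^2: subtract (3)·g(x) = 3·x^2 - 9·x + 3, leaving 0
The remainder is 0, so f(x) = g(x) · h(x) with h(x) = -2·x^2 - 3·x + 3. Hence g | f, i.e. f ∈ (g).

Final answer: YES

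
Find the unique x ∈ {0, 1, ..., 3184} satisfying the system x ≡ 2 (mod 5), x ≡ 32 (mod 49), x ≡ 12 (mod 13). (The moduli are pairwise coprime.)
x ≡ 2482 (mod 3185); the representative in [0, 3185) is 2482

The moduli 5, 49, 13 are pairwise coprime, so by the CRT there is a unique solution mod 5·49·13 = 3185.
Solve by successive substitution. Start with x ≡ 2 (mod 5).
  Combine with x ≡ 32 (mod 49): write x = 2 + 5·t and require 2 + 5·t ≡ 32 (mod 49), i.e. 5·t ≡ 32 − 2 ≡ 30 (mod 49). Since 5^(−1) ≡ 10 (mod 49), t ≡ 10·30 ≡ 6 (mod 49). So x ≡ 2 + 5·6 = 32 (mod 245).
  Combine with x ≡ 12 (mod 13): write x = 32 + 245·t and require 32 + 245·t ≡ 12 (mod 13), i.e. 245·t ≡ 12 − 32 ≡ 6 (mod 13). Since 245^(−1) ≡ 6 (mod 13) (245 ≡ 11 (mod 13)), t ≡ 6·6 ≡ 10 (mod 13). So x ≡ 32 + 245·10 = 2482 (mod 3185).
Unique solution in [0, 3185): x = 2482.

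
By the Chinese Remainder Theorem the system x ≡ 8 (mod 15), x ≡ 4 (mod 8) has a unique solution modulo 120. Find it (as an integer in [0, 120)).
x ≡ 68 (mod 120); the representative in [0, 120) is 68

The moduli 15, 8 are pairwise coprime, so by the CRT there is a unique solution mod 15·8 = 120.
Solve by successive substitution. Start with x ≡ 8 (mod 15).
  Combine with x ≡ 4 (mod 8): write x = 8 + 15·t and require 8 + 15·t ≡ 4 (mod 8), i.e. 15·t ≡ 4 − 8 ≡ 4 (mod 8). Since 15^(−1) ≡ 7 (mod 8) (15 ≡ 7 (mod 8)), t ≡ 7·4 ≡ 4 (mod 8). So x ≡ 8 + 15·4 = 68 (mod 120).
Unique solution in [0, 120): x = 68.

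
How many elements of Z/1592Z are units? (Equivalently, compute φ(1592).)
Z/1592Z has φ(1592) = 792 units

An element a ∈ Z/1592Z is a unit iff gcd(a, 1592) = 1, so the number of units is φ(1592). φ is multiplicative, with φ(p^e) = p^e − p^(e−1). Factorise 1592 = 2^3 · 199. Then
  φ(1592) = (2^3 − 2^2) · (199 − 1) = 4 · 198 = 792.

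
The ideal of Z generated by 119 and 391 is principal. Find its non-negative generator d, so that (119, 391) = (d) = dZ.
In the PID Z, (a, b) is generated by gcd(a, b). Compute gcd(391, 119) with the extended Euclidean algorithm, tracking rows (r, s, t) with s·391 + t·119 = r:
  row A: (391, 1, 0)   [1·391 + 0·119 = 391]
  row B: (119, 0, 1)   [0·391 + 1·119 = 119]
  391 = 3·119 + 34   → row C = row A − 3·row B = (34, 1, −3)   [check: 1·391 − 3·119 = 34]
  119 = 3·34 + 17   → row D = row B − 3·row C = (17, −3, 10)   [check: −3·391 + 10·119 = 17]
  34 = 2·17 + 0   → remainder 0, stop. gcd = 17 (last nonzero row D).
So gcd(119, 391) = 17, with Bézout identity −3·391 + 10·119 = 17. Containment (⊇): the Bézout identity exhibits 17 as an element of (119, 391), giving (17) ⊆ (119, 391). Containment (⊆): since 17 | 119 and 17 | 391 (119 = 17·7, 391 = 17·23), every Z-linear combination of 119 and 391 is divisible by 17, so (119, 391) ⊆ (17). Therefore (119, 391) = (17), d = 17.

Final answer: (119, 391) = (17); d = 17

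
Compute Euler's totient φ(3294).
φ(3294) = 1080

φ is multiplicative, with φ(p^e) = p^e − p^(e−1). Factorise 3294 = 2 · 3^3 · 61. Then
  φ(3294) = (2 − 1) · (3^3 − 3^2) · (61 − 1) = 1 · 18 · 60 = 1080.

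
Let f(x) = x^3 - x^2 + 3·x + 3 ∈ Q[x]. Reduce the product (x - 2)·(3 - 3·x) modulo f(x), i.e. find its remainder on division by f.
a · b ≡ -3·x^2 + 9·x - 6 (mod f(x))

First multiply in Q[x] without reducing: a · b = -3·x^2 + 9·x - 6. This already has degree < 3, so no reduction is needed. Hence a · b ≡ -3·x^2 + 9·x - 6 in Q[x]/(f).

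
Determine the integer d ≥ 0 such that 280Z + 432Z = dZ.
(280, 432) = (8); d = 8

In the PID Z, (a, b) is generated by gcd(a, b). Compute gcd(432, 280) with the extended Euclidean algorithm, tracking rows (r, s, t) with s·432 + t·280 = r:
  row A: (432, 1, 0)   [1·432 + 0·280 = 432]
  row B: (280, 0, 1)   [0·432 + 1·280 = 280]
  432 = 1·280 + 152   → row C = row A − 1·row B = (152, 1, −1)   [check: 1·432 − 1·280 = 152]
  280 = 1·152 + 128   → row D = row B − 1·row C = (128, −1, 2)   [check: −1·432 + 2·280 = 128]
  152 = 1·128 + 24   → row E = row C − 1·row D = (24, 2, −3)   [check: 2·432 − 3·280 = 24]
  128 = 5·24 + 8   → row F = row D − 5·row E = (8, −11, 17)   [check: −11·432 + 17·280 = 8]
  24 = 3·8 + 0   → remainder 0, stop. gcd = 8 (last nonzero row F).
So gcd(280, 432) = 8, with Bézout identity −11·432 + 17·280 = 8. Containment (⊇): the Bézout identity exhibits 8 as an element of (280, 432), giving (8) ⊆ (280, 432). Containment (⊆): since 8 | 280 and 8 | 432 (280 = 8·35, 432 = 8·54), every Z-linear combination of 280 and 432 is divisible by 8, so (280, 432) ⊆ (8). Therefore (280, 432) = (8), d = 8.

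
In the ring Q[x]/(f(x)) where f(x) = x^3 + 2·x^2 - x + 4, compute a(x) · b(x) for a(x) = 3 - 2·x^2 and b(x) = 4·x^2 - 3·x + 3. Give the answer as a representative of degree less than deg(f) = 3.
First multiply in Q[x] without reducing: a · b = -8·x^4 + 6·x^3 + 6·x^2 - 9·x + 9. Now divide by f(x) = x^3 + 2·x^2 - x + 4, eliminating the leading term at each step:
  leading term -8·x^4: subtract (-8·x)·f(x) = -8·x^4 - 16·x^3 + 8·x^2 - 32·x, leaving 22·x^3 - 2·x^2 + 23·x + 9
  leading term 22·x^3: subtract (22)·f(x) = 22·x^3 + 44·x^2 - 22·x + 88, leaving -46·x^2 + 45·x - 79
The degree is now < 3, so this is the remainder. Hence a · b ≡ -46·x^2 + 45·x - 79 in Q[x]/(f).

Final answer: a · b ≡ -46·x^2 + 45·x - 79 (mod f(x))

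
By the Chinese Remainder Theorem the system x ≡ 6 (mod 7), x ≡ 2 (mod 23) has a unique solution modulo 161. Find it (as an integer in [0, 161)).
x ≡ 48 (mod 161); the representative in [0, 161) is 48

The moduli 7, 23 are pairwise coprime, so by the CRT there is a unique solution mod 7·23 = 161.
Solve by successive substitution. Start with x ≡ 6 (mod 7).
  Combine with x ≡ 2 (mod 23): write x = 6 + 7·t and require 6 + 7·t ≡ 2 (mod 23), i.e. 7·t ≡ 2 − 6 ≡ 19 (mod 23). Since 7^(−1) ≡ 10 (mod 23), t ≡ 10·19 ≡ 6 (mod 23). So x ≡ 6 + 7·6 = 48 (mod 161).
Unique solution in [0, 161): x = 48.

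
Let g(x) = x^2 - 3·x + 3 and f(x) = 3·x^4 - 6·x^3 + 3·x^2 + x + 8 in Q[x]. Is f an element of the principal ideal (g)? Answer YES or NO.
NO

In Q[x] the ideal (g) consists of all multiples of g, so f ∈ (g) iff g | f, i.e. iff the remainder of f on division by g is 0. Divide f by g (g is monic, so eliminate the leading term of the running remainder at each step):
  leading term 3·x^4: subtract (3·x^2)·g(x) = 3·x^4 - 9·x^3 + 9·x^2, leaving 3·x^3 - 6·x^2 + x + 8
  leading term 3·x^3: subtract (3·x)·g(x) = 3·x^3 - 9·x^2 + 9·x, leaving 3·x^2 - 8·x + 8
  leading term 3·x^2: subtract (3)·g(x) = 3·x^2 - 9·x + 9, leaving x - 1
The remainder r(x) = x - 1 ≠ 0 (and deg r < deg g), so g ∤ f, i.e. f ∉ (g).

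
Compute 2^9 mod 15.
Use repeated squaring. Binary(9) = 1001. Walk through the bits of the exponent 9 left-to-right: at each bit after the leading one, square the running value, then multiply by 2 if the bit is 1 (always reducing mod 15):
  bit 1 = 1 (leading): start with 2.
  bit 2 = 0: square 2^2 = 4 (mod 15).
  bit 3 = 0: square 4^2 = 16 ≡ 1 (mod 15).
  bit 4 = 1: square 1^2 = 1; bit is 1, so multiply 1·2 = 2 (mod 15).
Final value: 2^9 ≡ 2 (mod 15).

Final answer: 2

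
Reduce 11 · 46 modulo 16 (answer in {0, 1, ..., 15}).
10

Reduce the factors first: 46 ≡ 14 (mod 16), so 11 · 46 ≡ 11 · 14 (mod 16). 11 · 14 = 154. Dividing by 16: 154 = 9·16 + 10. So (11 · 46) mod 16 = 10.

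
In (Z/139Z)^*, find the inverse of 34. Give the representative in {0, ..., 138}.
34^(−1) ≡ 45 (mod 139)

Apply the extended Euclidean algorithm to (139, 34), tracking rows (r, s, t) with s·139 + t·34 = r. Each division r_prev = q·r_cur + r_new produces the new row as (previous row) − q·(current row):
  row A: (139, 1, 0)   [1·139 + 0·34 = 139]
  row B: (34, 0, 1)   [0·139 + 1·34 = 34]
  139 = 4·34 + 3   → row C = row A − 4·row B = (3, 1, −4)   [check: 1·139 − 4·34 = 3]
  34 = 11·3 + 1   → row D = row B − 11·row C = (1, −11, 45)   [check: −11·139 + 45·34 = 1]
  3 = 3·1 + 0   → remainder 0, stop. gcd = 1 (last nonzero row D).
The gcd is 1, so 34 is invertible mod 139. The last nonzero row gives −11·139 + 45·34 = 1, so t = 45. So 34^(−1) ≡ 45 (mod 139). Verify: 34 · 45 = 1530 ≡ 1 (mod 139). ✓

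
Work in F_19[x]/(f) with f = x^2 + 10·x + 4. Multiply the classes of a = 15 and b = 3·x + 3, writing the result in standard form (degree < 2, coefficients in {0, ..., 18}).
Multiply as integer polynomials: a · b = 45·x + 45. Reducing coefficients mod 19: a · b ≡ 7·x + 7. This already has degree < 2, so no reduction by f is needed. Hence a · b ≡ 7·x + 7 in F_19[x]/(f).

Final answer: a · b ≡ 7·x + 7 (mod f(x))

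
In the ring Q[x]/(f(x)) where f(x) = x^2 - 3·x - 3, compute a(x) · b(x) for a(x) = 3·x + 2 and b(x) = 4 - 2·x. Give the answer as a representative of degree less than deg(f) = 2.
a · b ≡ -10·x - 10 (mod f(x))

First multiply in Q[x] without reducing: a · b = -6·x^2 + 8·x + 8. Now divide by f(x) = x^2 - 3·x - 3, eliminating the leading term at each step:
  leading term -6·x^2: subtract (-6)·f(x) = -6·x^2 + 18·x + 18, leaving -10·x - 10
The degree is now < 2, so this is the remainder. Hence a · b ≡ -10·x - 10 in Q[x]/(f).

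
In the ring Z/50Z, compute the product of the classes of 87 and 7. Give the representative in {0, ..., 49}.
9

Reduce the factors first: 87 ≡ 37 (mod 50), so 87 · 7 ≡ 37 · 7 (mod 50). 37 · 7 = 259. Dividing by 50: 259 = 5·50 + 9. So (87 · 7) mod 50 = 9.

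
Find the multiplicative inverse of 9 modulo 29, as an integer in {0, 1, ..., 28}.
Apply the extended Euclidean algorithm to (29, 9), tracking rows (r, s, t) with s·29 + t·9 = r. Each division r_prev = q·r_cur + r_new produces the new row as (previous row) − q·(current row):
  row A: (29, 1, 0)   [1·29 + 0·9 = 29]
  row B: (9, 0, 1)   [0·29 + 1·9 = 9]
  29 = 3·9 + 2   → row C = row A − 3·row B = (2, 1, −3)   [check: 1·29 − 3·9 = 2]
  9 = 4·2 + 1   → row D = row B − 4·row C = (1, −4, 13)   [check: −4·29 + 13·9 = 1]
  2 = 2·1 + 0   → remainder 0, stop. gcd = 1 (last nonzero row D).
The gcd is 1, so 9 is invertible mod 29. The last nonzero row gives −4·29 + 13·9 = 1, so t = 13. So 9^(−1) ≡ 13 (mod 29). Verify: 9 · 13 = 117 ≡ 1 (mod 29). ✓

Final answer: 9^(−1) ≡ 13 (mod 29)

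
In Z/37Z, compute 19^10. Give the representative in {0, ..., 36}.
Use repeated squaring. Binary(10) = 1010. Walk through the bits of the exponent 10 left-to-right: at each bit after the leading one, square the running value, then multiply by 19 if the bit is 1 (always reducing mod 37):
  bit 1 = 1 (leading): start with 19.
  bit 2 = 0: square 19^2 = 361 ≡ 28 (mod 37).
  bit 3 = 1: square 28^2 = 784 ≡ 7; bit is 1, so multiply 7·19 = 133 ≡ 22 (mod 37).
  bit 4 = 0: square 22^2 = 484 ≡ 3 (mod 37).
Final value: 19^10 ≡ 3 (mod 37).

Final answer: 3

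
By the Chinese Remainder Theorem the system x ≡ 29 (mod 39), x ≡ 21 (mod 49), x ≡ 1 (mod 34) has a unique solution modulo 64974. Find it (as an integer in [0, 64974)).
x ≡ 32165 (mod 64974); the representative in [0, 64974) is 32165

The moduli 39, 49, 34 are pairwise coprime, so by the CRT there is a unique solution mod 39·49·34 = 64974.
Solve by successive substitution. Start with x ≡ 29 (mod 39).
  Combine with x ≡ 21 (mod 49): write x = 29 + 39·t and require 29 + 39·t ≡ 21 (mod 49), i.e. 39·t ≡ 21 − 29 ≡ 41 (mod 49). Since 39^(−1) ≡ 44 (mod 49), t ≡ 44·41 ≡ 40 (mod 49). So x ≡ 29 + 39·40 = 1589 (mod 1911).
  Combine with x ≡ 1 (mod 34): write x = 1589 + 1911·t and require 1589 + 1911·t ≡ 1 (mod 34), i.e. 1911·t ≡ 1 − 1589 ≡ 10 (mod 34). Since 1911^(−1) ≡ 5 (mod 34) (1911 ≡ 7 (mod 34)), t ≡ 5·10 ≡ 16 (mod 34). So x ≡ 1589 + 1911·16 = 32165 (mod 64974).
Unique solution in [0, 64974): x = 32165.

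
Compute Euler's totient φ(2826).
φ is multiplicative, with φ(p^e) = p^e − p^(e−1). Factorise 2826 = 2 · 3^2 · 157. Then
  φ(2826) = (2 − 1) · (3^2 − 3^1) · (157 − 1) = 1 · 6 · 156 = 936.

Final answer: φ(2826) = 936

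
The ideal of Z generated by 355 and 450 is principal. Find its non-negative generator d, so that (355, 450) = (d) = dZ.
(355, 450) = (5); d = 5

In the PID Z, (a, b) is generated by gcd(a, b). Compute gcd(450, 355) with the extended Euclidean algorithm, tracking rows (r, s, t) with s·450 + t·355 = r:
  row A: (450, 1, 0)   [1·450 + 0·355 = 450]
  row B: (355, 0, 1)   [0·450 + 1·355 = 355]
  450 = 1·355 + 95   → row C = row A − 1·row B = (95, 1, −1)   [check: 1·450 − 1·355 = 95]
  355 = 3·95 + 70   → row D = row B − 3·row C = (70, −3, 4)   [check: −3·450 + 4·355 = 70]
  95 = 1·70 + 25   → row E = row C − 1·row D = (25, 4, −5)   [check: 4·450 − 5·355 = 25]
  70 = 2·25 + 20   → row F = row D − 2·row E = (20, −11, 14)   [check: −11·450 + 14·355 = 20]
  25 = 1·20 + 5   → row G = row E − 1·row F = (5, 15, −19)   [check: 15·450 − 19·355 = 5]
  20 = 4·5 + 0   → remainder 0, stop. gcd = 5 (last nonzero row G).
So gcd(355, 450) = 5, with Bézout identity 15·450 − 19·355 = 5. Containment (⊇): the Bézout identity exhibits 5 as an element of (355, 450), giving (5) ⊆ (355, 450). Containment (⊆): since 5 | 355 and 5 | 450 (355 = 5·71, 450 = 5·90), every Z-linear combination of 355 and 450 is divisible by 5, so (355, 450) ⊆ (5). Therefore (355, 450) = (5), d = 5.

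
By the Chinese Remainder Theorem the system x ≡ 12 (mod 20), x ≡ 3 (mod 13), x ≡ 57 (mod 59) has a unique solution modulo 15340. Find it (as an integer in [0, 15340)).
The moduli 20, 13, 59 are pairwise coprime, so by the CRT there is a unique solution mod 20·13·59 = 15340.
Solve by successive substitution. Start with x ≡ 12 (mod 20).
  Combine with x ≡ 3 (mod 13): write x = 12 + 20·t and require 12 + 20·t ≡ 3 (mod 13), i.e. 20·t ≡ 3 − 12 ≡ 4 (mod 13). Since 20^(−1) ≡ 2 (mod 13) (20 ≡ 7 (mod 13)), t ≡ 2·4 ≡ 8 (mod 13). So x ≡ 12 + 20·8 = 172 (mod 260).
  Combine with x ≡ 57 (mod 59): write x = 172 + 260·t and require 172 + 260·t ≡ 57 (mod 59), i.e. 260·t ≡ 57 − 172 ≡ 3 (mod 59). Since 260^(−1) ≡ 32 (mod 59) (260 ≡ 24 (mod 59)), t ≡ 32·3 ≡ 37 (mod 59). So x ≡ 172 + 260·37 = 9792 (mod 15340).
Unique solution in [0, 15340): x = 9792.

Final answer: x ≡ 9792 (mod 15340); the representative in [0, 15340) is 9792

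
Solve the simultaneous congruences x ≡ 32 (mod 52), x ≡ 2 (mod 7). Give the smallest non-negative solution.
The moduli 52, 7 are pairwise coprime, so by the CRT there is a unique solution mod 52·7 = 364.
Solve by successive substitution. Start with x ≡ 32 (mod 52).
  Combine with x ≡ 2 (mod 7): write x = 32 + 52·t and require 32 + 52·t ≡ 2 (mod 7), i.e. 52·t ≡ 2 − 32 ≡ 5 (mod 7). Since 52^(−1) ≡ 5 (mod 7) (52 ≡ 3 (mod 7)), t ≡ 5·5 ≡ 4 (mod 7). So x ≡ 32 + 52·4 = 240 (mod 364).
Unique solution in [0, 364): x = 240.

Final answer: x ≡ 240 (mod 364); the representative in [0, 364) is 240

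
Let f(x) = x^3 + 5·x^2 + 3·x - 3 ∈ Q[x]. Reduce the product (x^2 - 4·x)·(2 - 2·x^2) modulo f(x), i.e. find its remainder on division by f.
a · b ≡ -82·x^2 - 68·x + 54 (mod f(x))

First multiply in Q[x] without reducing: a · b = -2·x^4 + 8·x^3 + 2·x^2 - 8·x. Now divide by f(x) = x^3 + 5·x^2 + 3·x - 3, eliminating the leading term at each step:
  leading term -2·x^4: subtract (-2·x)·f(x) = -2·x^4 - 10·x^3 - 6·x^2 + 6·x, leaving 18·x^3 + 8·x^2 - 14·x
  leading term 18·x^3: subtract (18)·f(x) = 18·x^3 + 90·x^2 + 54·x - 54, leaving -82·x^2 - 68·x + 54
The degree is now < 3, so this is the remainder. Hence a · b ≡ -82·x^2 - 68·x + 54 in Q[x]/(f).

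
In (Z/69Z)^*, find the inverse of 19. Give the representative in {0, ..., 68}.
19^(−1) ≡ 40 (mod 69)

Apply the extended Euclidean algorithm to (69, 19), tracking rows (r, s, t) with s·69 + t·19 = r. Each division r_prev = q·r_cur + r_new produces the new row as (previous row) − q·(current row):
  row A: (69, 1, 0)   [1·69 + 0·19 = 69]
  row B: (19, 0, 1)   [0·69 + 1·19 = 19]
  69 = 3·19 + 12   → row C = row A − 3·row B = (12, 1, −3)   [check: 1·69 − 3·19 = 12]
  19 = 1·12 + 7   → row D = row B − 1·row C = (7, −1, 4)   [check: −1·69 + 4·19 = 7]
  12 = 1·7 + 5   → row E = row C − 1·row D = (5, 2, −7)   [check: 2·69 − 7·19 = 5]
  7 = 1·5 + 2   → row F = row D − 1·row E = (2, −3, 11)   [check: −3·69 + 11·19 = 2]
  5 = 2·2 + 1   → row G = row E − 2·row F = (1, 8, −29)   [check: 8·69 − 29·19 = 1]
  2 = 2·1 + 0   → remainder 0, stop. gcd = 1 (last nonzero row G).
The gcd is 1, so 19 is invertible mod 69. The last nonzero row gives 8·69 − 29·19 = 1, so t = −29. So 19^(−1) ≡ −29 ≡ 40 (mod 69). Verify: 19 · 40 = 760 ≡ 1 (mod 69). ✓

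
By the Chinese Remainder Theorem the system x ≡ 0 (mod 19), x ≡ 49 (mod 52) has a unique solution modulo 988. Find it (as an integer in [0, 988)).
The moduli 19, 52 are pairwise coprime, so by the CRT there is a unique solution mod 19·52 = 988.
Solve by successive substitution. Start with x ≡ 0 (mod 19).
  Combine with x ≡ 49 (mod 52): write x = 19·t and require 19·t ≡ 49 (mod 52). Since 19^(−1) ≡ 11 (mod 52), t ≡ 11·49 ≡ 19 (mod 52). So x ≡ 19·19 = 361 (mod 988).
Unique solution in [0, 988): x = 361.

Final answer: x ≡ 361 (mod 988); the representative in [0, 988) is 361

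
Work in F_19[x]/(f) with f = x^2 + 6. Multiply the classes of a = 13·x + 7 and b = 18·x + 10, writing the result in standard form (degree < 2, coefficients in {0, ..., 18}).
Multiply as integer polynomials: a · b = 234·x^2 + 256·x + 70. Reducing coefficients mod 19: a · b ≡ 6·x^2 + 9·x + 13. Now divide by f(x) = x^2 + 6 in F_19[x], eliminating the leading term at each step:
  leading term 6·x^2: subtract (6)·f(x) = 6·x^2 + 17, leaving 9·x + 15 (coefficients mod 19)
The degree is now < 2, so this is the remainder. Hence a · b ≡ 9·x + 15 in F_19[x]/(f).

Final answer: a · b ≡ 9·x + 15 (mod f(x))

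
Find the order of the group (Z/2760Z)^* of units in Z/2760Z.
(Z/2760Z)^* consists of the classes a with gcd(a, 2760) = 1, so its order is φ(2760). φ is multiplicative, with φ(p^e) = p^e − p^(e−1). Factorise 2760 = 2^3 · 3 · 5 · 23. Then
  φ(2760) = (2^3 − 2^2) · (3 − 1) · (5 − 1) · (23 − 1) = 4 · 2 · 4 · 22 = 704.
Thus |(Z/2760Z)^*| = 704.

Final answer: |(Z/2760Z)^*| = 704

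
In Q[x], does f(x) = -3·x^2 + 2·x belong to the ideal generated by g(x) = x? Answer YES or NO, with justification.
YES

In Q[x] the ideal (g) consists of all multiples of g, so f ∈ (g) iff g | f, i.e. iff the remainder of f on division by g is 0. Divide f by g (g is monic, so eliminate the leading term of the running remainder at each step):
  leading term -3·x^2: subtract (-3·x)·g(x) = -3·x^2, leaving 2·x
  leading term 2·x: subtract (2)·g(x) = 2·x, leaving 0
The remainder is 0, so f(x) = g(x) · h(x) with h(x) = 2 - 3·x. Hence g | f, i.e. f ∈ (g).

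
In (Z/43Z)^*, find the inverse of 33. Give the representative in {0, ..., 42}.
33^(−1) ≡ 30 (mod 43)

Apply the extended Euclidean algorithm to (43, 33), tracking rows (r, s, t) with s·43 + t·33 = r. Each division r_prev = q·r_cur + r_new produces the new row as (previous row) − q·(current row):
  row A: (43, 1, 0)   [1·43 + 0·33 = 43]
  row B: (33, 0, 1)   [0·43 + 1·33 = 33]
  43 = 1·33 + 10   → row C = row A − 1·row B = (10, 1, −1)   [check: 1·43 − 1·33 = 10]
  33 = 3·10 + 3   → row D = row B − 3·row C = (3, −3, 4)   [check: −3·43 + 4·33 = 3]
  10 = 3·3 + 1   → row E = row C − 3·row D = (1, 10, −13)   [check: 10·43 − 13·33 = 1]
  3 = 3·1 + 0   → remainder 0, stop. gcd = 1 (last nonzero row E).
The gcd is 1, so 33 is invertible mod 43. The last nonzero row gives 10·43 − 13·33 = 1, so t = −13. So 33^(−1) ≡ −13 ≡ 30 (mod 43). Verify: 33 · 30 = 990 ≡ 1 (mod 43). ✓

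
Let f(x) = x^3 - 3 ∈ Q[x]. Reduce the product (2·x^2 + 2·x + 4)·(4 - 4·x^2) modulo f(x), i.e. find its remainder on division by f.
a · b ≡ -8·x^2 - 16·x - 8 (mod f(x))

First multiply in Q[x] without reducing: a · b = -8·x^4 - 8·x^3 - 8·x^2 + 8·x + 16. Now divide by f(x) = x^3 - 3, eliminating the leading term at each step:
  leading term -8·x^4: subtract (-8·x)·f(x) = -8·x^4 + 24·x, leaving -8·x^3 - 8·x^2 - 16·x + 16
  leading term -8·x^3: subtract (-8)·f(x) = 24 - 8·x^3, leaving -8·x^2 - 16·x - 8
The degree is now < 3, so this is the remainder. Hence a · b ≡ -8·x^2 - 16·x - 8 in Q[x]/(f).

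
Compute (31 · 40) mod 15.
10

Reduce the factors first: 31 ≡ 1, 40 ≡ 10 (mod 15), so 31 · 40 ≡ 1 · 10 (mod 15). 1 · 10 = 10. Dividing by 15: 10 = 0·15 + 10. So (31 · 40) mod 15 = 10.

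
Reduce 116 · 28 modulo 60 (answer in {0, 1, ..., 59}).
8

Reduce the factors first: 116 ≡ 56 (mod 60), so 116 · 28 ≡ 56 · 28 (mod 60). 56 · 28 = 1568. Dividing by 60: 1568 = 26·60 + 8. So (116 · 28) mod 60 = 8.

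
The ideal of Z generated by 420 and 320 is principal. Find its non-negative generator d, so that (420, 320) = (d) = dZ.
In the PID Z, (a, b) is generated by gcd(a, b). Compute gcd(420, 320) with the extended Euclidean algorithm, tracking rows (r, s, t) with s·420 + t·320 = r:
  row A: (420, 1, 0)   [1·420 + 0·320 = 420]
  row B: (320, 0, 1)   [0·420 + 1·320 = 320]
  420 = 1·320 + 100   → row C = row A − 1·row B = (100, 1, −1)   [check: 1·420 − 1·320 = 100]
  320 = 3·100 + 20   → row D = row B − 3·row C = (20, −3, 4)   [check: −3·420 + 4·320 = 20]
  100 = 5·20 + 0   → remainder 0, stop. gcd = 20 (last nonzero row D).
So gcd(420, 320) = 20, with Bézout identity −3·420 + 4·320 = 20. Containment (⊇): the Bézout identity exhibits 20 as an element of (420, 320), giving (20) ⊆ (420, 320). Containment (⊆): since 20 | 420 and 20 | 320 (420 = 20·21, 320 = 20·16), every Z-linear combination of 420 and 320 is divisible by 20, so (420, 320) ⊆ (20). Therefore (420, 320) = (20), d = 20.

Final answer: (420, 320) = (20); d = 20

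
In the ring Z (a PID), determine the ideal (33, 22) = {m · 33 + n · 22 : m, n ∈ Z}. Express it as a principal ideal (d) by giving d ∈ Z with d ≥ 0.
(33, 22) = (11); d = 11

In the PID Z, (a, b) is generated by gcd(a, b). Compute gcd(33, 22) with the extended Euclidean algorithm, tracking rows (r, s, t) with s·33 + t·22 = r:
  row A: (33, 1, 0)   [1·33 + 0·22 = 33]
  row B: (22, 0, 1)   [0·33 + 1·22 = 22]
  33 = 1·22 + 11   → row C = row A − 1·row B = (11, 1, −1)   [check: 1·33 − 1·22 = 11]
  22 = 2·11 + 0   → remainder 0, stop. gcd = 11 (last nonzero row C).
So gcd(33, 22) = 11, with Bézout identity 1·33 − 1·22 = 11. Containment (⊇): the Bézout identity exhibits 11 as an element of (33, 22), giving (11) ⊆ (33, 22). Containment (⊆): since 11 | 33 and 11 | 22 (33 = 11·3, 22 = 11·2), every Z-linear combination of 33 and 22 is divisible by 11, so (33, 22) ⊆ (11). Therefore (33, 22) = (11), d = 11.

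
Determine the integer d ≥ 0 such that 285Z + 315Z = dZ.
(285, 315) = (15); d = 15

In the PID Z, (a, b) is generated by gcd(a, b). Compute gcd(315, 285) with the extended Euclidean algorithm, tracking rows (r, s, t) with s·315 + t·285 = r:
  row A: (315, 1, 0)   [1·315 + 0·285 = 315]
  row B: (285, 0, 1)   [0·315 + 1·285 = 285]
  315 = 1·285 + 30   → row C = row A − 1·row B = (30, 1, −1)   [check: 1·315 − 1·285 = 30]
  285 = 9·30 + 15   → row D = row B − 9·row C = (15, −9, 10)   [check: −9·315 + 10·285 = 15]
  30 = 2·15 + 0   → remainder 0, stop. gcd = 15 (last nonzero row D).
So gcd(285, 315) = 15, with Bézout identity −9·315 + 10·285 = 15. Containment (⊇): the Bézout identity exhibits 15 as an element of (285, 315), giving (15) ⊆ (285, 315). Containment (⊆): since 15 | 285 and 15 | 315 (285 = 15·19, 315 = 15·21), every Z-linear combination of 285 and 315 is divisible by 15, so (285, 315) ⊆ (15). Therefore (285, 315) = (15), d = 15.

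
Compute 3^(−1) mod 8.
Apply the extended Euclidean algorithm to (8, 3), tracking rows (r, s, t) with s·8 + t·3 = r. Each division r_prev = q·r_cur + r_new produces the new row as (previous row) − q·(current row):
  row A: (8, 1, 0)   [1·8 + 0·3 = 8]
  row B: (3, 0, 1)   [0·8 + 1·3 = 3]
  8 = 2·3 + 2   → row C = row A − 2·row B = (2, 1, −2)   [check: 1·8 − 2·3 = 2]
  3 = 1·2 + 1   → row D = row B − 1·row C = (1, −1, 3)   [check: −1·8 + 3·3 = 1]
  2 = 2·1 + 0   → remainder 0, stop. gcd = 1 (last nonzero row D).
The gcd is 1, so 3 is invertible mod 8. The last nonzero row gives −1·8 + 3·3 = 1, so t = 3. So 3^(−1) ≡ 3 (mod 8). Verify: 3 · 3 = 9 ≡ 1 (mod 8). ✓

Final answer: 3^(−1) ≡ 3 (mod 8)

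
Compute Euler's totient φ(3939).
φ(3939) = 2400

φ is multiplicative, with φ(p^e) = p^e − p^(e−1). Factorise 3939 = 3 · 13 · 101. Then
  φ(3939) = (3 − 1) · (13 − 1) · (101 − 1) = 2 · 12 · 100 = 2400.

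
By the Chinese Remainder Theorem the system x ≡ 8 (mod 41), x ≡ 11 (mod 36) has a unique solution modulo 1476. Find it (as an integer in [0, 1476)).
x ≡ 623 (mod 1476); the representative in [0, 1476) is 623

The moduli 41, 36 are pairwise coprime, so by the CRT there is a unique solution mod 41·36 = 1476.
Solve by successive substitution. Start with x ≡ 8 (mod 41).
  Combine with x ≡ 11 (mod 36): write x = 8 + 41·t and require 8 + 41·t ≡ 11 (mod 36), i.e. 41·t ≡ 11 − 8 ≡ 3 (mod 36). Since 41^(−1) ≡ 29 (mod 36) (41 ≡ 5 (mod 36)), t ≡ 29·3 ≡ 15 (mod 36). So x ≡ 8 + 41·15 = 623 (mod 1476).
Unique solution in [0, 1476): x = 623.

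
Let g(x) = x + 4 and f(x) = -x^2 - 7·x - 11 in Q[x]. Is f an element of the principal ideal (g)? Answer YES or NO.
In Q[x] the ideal (g) consists of all multiples of g, so f ∈ (g) iff g | f, i.e. iff the remainder of f on division by g is 0. Divide f by g (g is monic, so eliminate the leading term of the running remainder at each step):
  leading term -x^2: subtract (-x)·g(x) = -x^2 - 4·x, leaving -3·x - 11
  leading term -3·x: subtract (-3)·g(x) = -3·x - 12, leaving 1
The remainder r(x) = 1 ≠ 0 (and deg r < deg g), so g ∤ f, i.e. f ∉ (g).

Final answer: NO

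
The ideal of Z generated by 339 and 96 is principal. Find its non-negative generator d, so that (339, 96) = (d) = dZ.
(339, 96) = (3); d = 3

In the PID Z, (a, b) is generated by gcd(a, b). Compute gcd(339, 96) with the extended Euclidean algorithm, tracking rows (r, s, t) with s·339 + t·96 = r:
  row A: (339, 1, 0)   [1·339 + 0·96 = 339]
  row B: (96, 0, 1)   [0·339 + 1·96 = 96]
  339 = 3·96 + 51   → row C = row A − 3·row B = (51, 1, −3)   [check: 1·339 − 3·96 = 51]
  96 = 1·51 + 45   → row D = row B − 1·row C = (45, −1, 4)   [check: −1·339 + 4·96 = 45]
  51 = 1·45 + 6   → row E = row C − 1·row D = (6, 2, −7)   [check: 2·339 − 7·96 = 6]
  45 = 7·6 + 3   → row F = row D − 7·row E = (3, −15, 53)   [check: −15·339 + 53·96 = 3]
  6 = 2·3 + 0   → remainder 0, stop. gcd = 3 (last nonzero row F).
So gcd(339, 96) = 3, with Bézout identity −15·339 + 53·96 = 3. Containment (⊇): the Bézout identity exhibits 3 as an element of (339, 96), giving (3) ⊆ (339, 96). Containment (⊆): since 3 | 339 and 3 | 96 (339 = 3·113, 96 = 3·32), every Z-linear combination of 339 and 96 is divisible by 3, so (339, 96) ⊆ (3). Therefore (339, 96) = (3), d = 3.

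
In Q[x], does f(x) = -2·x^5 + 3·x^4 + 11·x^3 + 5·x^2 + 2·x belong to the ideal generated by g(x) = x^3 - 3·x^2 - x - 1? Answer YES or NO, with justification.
NO

In Q[x] the ideal (g) consists of all multiples of g, so f ∈ (g) iff g | f, i.e. iff the remainder of f on division by g is 0. Divide f by g (g is monic, so eliminate the leading term of the running remainder at each step):
  leading term -2·x^5: subtract (-2·x^2)·g(x) = -2·x^5 + 6·x^4 + 2·x^3 + 2·x^2, leaving -3·x^4 + 9·x^3 + 3·x^2 + 2·x
  leading term -3·x^4: subtract (-3·x)·g(x) = -3·x^4 + 9·x^3 + 3·x^2 + 3·x, leaving -x
The remainder r(x) = -x ≠ 0 (and deg r < deg g), so g ∤ f, i.e. f ∉ (g).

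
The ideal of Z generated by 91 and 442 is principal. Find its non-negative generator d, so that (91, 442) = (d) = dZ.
(91, 442) = (13); d = 13

In the PID Z, (a, b) is generated by gcd(a, b). Compute gcd(442, 91) with the extended Euclidean algorithm, tracking rows (r, s, t) with s·442 + t·91 = r:
  row A: (442, 1, 0)   [1·442 + 0·91 = 442]
  row B: (91, 0, 1)   [0·442 + 1·91 = 91]
  442 = 4·91 + 78   → row C = row A − 4·row B = (78, 1, −4)   [check: 1·442 − 4·91 = 78]
  91 = 1·78 + 13   → row D = row B − 1·row C = (13, −1, 5)   [check: −1·442 + 5·91 = 13]
  78 = 6·13 + 0   → remainder 0, stop. gcd = 13 (last nonzero row D).
So gcd(91, 442) = 13, with Bézout identity −1·442 + 5·91 = 13. Containment (⊇): the Bézout identity exhibits 13 as an element of (91, 442), giving (13) ⊆ (91, 442). Containment (⊆): since 13 | 91 and 13 | 442 (91 = 13·7, 442 = 13·34), every Z-linear combination of 91 and 442 is divisible by 13, so (91, 442) ⊆ (13). Therefore (91, 442) = (13), d = 13.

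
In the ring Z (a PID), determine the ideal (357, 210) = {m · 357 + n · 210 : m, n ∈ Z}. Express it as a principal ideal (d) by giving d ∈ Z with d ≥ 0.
(357, 210) = (21); d = 21

In the PID Z, (a, b) is generated by gcd(a, b). Compute gcd(357, 210) with the extended Euclidean algorithm, tracking rows (r, s, t) with s·357 + t·210 = r:
  row A: (357, 1, 0)   [1·357 + 0·210 = 357]
  row B: (210, 0, 1)   [0·357 + 1·210 = 210]
  357 = 1·210 + 147   → row C = row A − 1·row B = (147, 1, −1)   [check: 1·357 − 1·210 = 147]
  210 = 1·147 + 63   → row D = row B − 1·row C = (63, −1, 2)   [check: −1·357 + 2·210 = 63]
  147 = 2·63 + 21   → row E = row C − 2·row D = (21, 3, −5)   [check: 3·357 − 5·210 = 21]
  63 = 3·21 + 0   → remainder 0, stop. gcd = 21 (last nonzero row E).
So gcd(357, 210) = 21, with Bézout identity 3·357 − 5·210 = 21. Containment (⊇): the Bézout identity exhibits 21 as an element of (357, 210), giving (21) ⊆ (357, 210). Containment (⊆): since 21 | 357 and 21 | 210 (357 = 21·17, 210 = 21·10), every Z-linear combination of 357 and 210 is divisible by 21, so (357, 210) ⊆ (21). Therefore (357, 210) = (21), d = 21.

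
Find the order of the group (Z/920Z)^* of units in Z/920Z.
(Z/920Z)^* consists of the classes a with gcd(a, 920) = 1, so its order is φ(920). φ is multiplicative, with φ(p^e) = p^e − p^(e−1). Factorise 920 = 2^3 · 5 · 23. Then
  φ(920) = (2^3 − 2^2) · (5 − 1) · (23 − 1) = 4 · 4 · 22 = 352.
Thus |(Z/920Z)^*| = 352.

Final answer: |(Z/920Z)^*| = 352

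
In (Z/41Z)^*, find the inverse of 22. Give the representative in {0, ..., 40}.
22^(−1) ≡ 28 (mod 41)

Apply the extended Euclidean algorithm to (41, 22), tracking rows (r, s, t) with s·41 + t·22 = r. Each division r_prev = q·r_cur + r_new produces the new row as (previous row) − q·(current row):
  row A: (41, 1, 0)   [1·41 + 0·22 = 41]
  row B: (22, 0, 1)   [0·41 + 1·22 = 22]
  41 = 1·22 + 19   → row C = row A − 1·row B = (19, 1, −1)   [check: 1·41 − 1·22 = 19]
  22 = 1·19 + 3   → row D = row B − 1·row C = (3, −1, 2)   [check: −1·41 + 2·22 = 3]
  19 = 6·3 + 1   → row E = row C − 6·row D = (1, 7, −13)   [check: 7·41 − 13·22 = 1]
  3 = 3·1 + 0   → remainder 0, stop. gcd = 1 (last nonzero row E).
The gcd is 1, so 22 is invertible mod 41. The last nonzero row gives 7·41 − 13·22 = 1, so t = −13. So 22^(−1) ≡ −13 ≡ 28 (mod 41). Verify: 22 · 28 = 616 ≡ 1 (mod 41). ✓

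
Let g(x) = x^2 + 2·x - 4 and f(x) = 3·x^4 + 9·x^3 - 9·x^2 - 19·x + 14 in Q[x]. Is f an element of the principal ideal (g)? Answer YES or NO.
In Q[x] the ideal (g) consists of all multiples of g, so f ∈ (g) iff g | f, i.e. iff the remainder of f on division by g is 0. Divide f by g (g is monic, so eliminate the leading term of the running remainder at each step):
  leading term 3·x^4: subtract (3·x^2)·g(x) = 3·x^4 + 6·x^3 - 12·x^2, leaving 3·x^3 + 3·x^2 - 19·x + 14
  leading term 3·x^3: subtract (3·x)·g(x) = 3·x^3 + 6·x^2 - 12·x, leaving -3·x^2 - 7·x + 14
  leading term -3·x^2: subtract (-3)·g(x) = -3·x^2 - 6·x + 12, leaving 2 - x
The remainder r(x) = 2 - x ≠ 0 (and deg r < deg g), so g ∤ f, i.e. f ∉ (g).

Final answer: NO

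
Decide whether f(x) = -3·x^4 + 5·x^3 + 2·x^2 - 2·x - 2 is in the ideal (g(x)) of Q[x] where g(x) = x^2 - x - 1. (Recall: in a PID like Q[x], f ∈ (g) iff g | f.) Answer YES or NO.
In Q[x] the ideal (g) consists of all multiples of g, so f ∈ (g) iff g | f, i.e. iff the remainder of f on division by g is 0. Divide f by g (g is monic, so eliminate the leading term of the running remainder at each step):
  leading term -3·x^4: subtract (-3·x^2)·g(x) = -3·x^4 + 3·x^3 + 3·x^2, leaving 2·x^3 - x^2 - 2·x - 2
  leading term 2·x^3: subtract (2·x)·g(x) = 2·x^3 - 2·x^2 - 2·x, leaving x^2 - 2
  leading term x^2: subtract (1)·g(x) = x^2 - x - 1, leaving x - 1
The remainder r(x) = x - 1 ≠ 0 (and deg r < deg g), so g ∤ f, i.e. f ∉ (g).

Final answer: NO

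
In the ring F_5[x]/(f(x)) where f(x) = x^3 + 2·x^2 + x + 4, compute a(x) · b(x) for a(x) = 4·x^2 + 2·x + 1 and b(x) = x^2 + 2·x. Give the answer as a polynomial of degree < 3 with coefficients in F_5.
a · b ≡ 2·x^2 + 4·x + 2 (mod f(x))

Multiply as integer polynomials: a · b = 4·x^4 + 10·x^3 + 5·x^2 + 2·x. Reducing coefficients mod 5: a · b ≡ 4·x^4 + 2·x. Now divide by f(x) = x^3 + 2·x^2 + x + 4 in F_5[x], eliminating the leading term at each step:
  leading term 4·x^4: subtract (4·x)·f(x) = 4·x^4 + 3·x^3 + 4·x^2 + x, leaving 2·x^3 + x^2 + x (coefficients mod 5)
  leading term 2·x^3: subtract (2)·f(x) = 2·x^3 + 4·x^2 + 2·x + 3, leaving 2·x^2 + 4·x + 2 (coefficients mod 5)
The degree is now < 3, so this is the remainder. Hence a · b ≡ 2·x^2 + 4·x + 2 in F_5[x]/(f).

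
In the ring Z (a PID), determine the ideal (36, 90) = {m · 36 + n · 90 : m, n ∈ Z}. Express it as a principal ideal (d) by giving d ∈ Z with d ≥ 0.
In the PID Z, (a, b) is generated by gcd(a, b). Compute gcd(90, 36) with the extended Euclidean algorithm, tracking rows (r, s, t) with s·90 + t·36 = r:
  row A: (90, 1, 0)   [1·90 + 0·36 = 90]
  row B: (36, 0, 1)   [0·90 + 1·36 = 36]
  90 = 2·36 + 18   → row C = row A − 2·row B = (18, 1, −2)   [check: 1·90 − 2·36 = 18]
  36 = 2·18 + 0   → remainder 0, stop. gcd = 18 (last nonzero row C).
So gcd(36, 90) = 18, with Bézout identity 1·90 − 2·36 = 18. Containment (⊇): the Bézout identity exhibits 18 as an element of (36, 90), giving (18) ⊆ (36, 90). Containment (⊆): since 18 | 36 and 18 | 90 (36 = 18·2, 90 = 18·5), every Z-linear combination of 36 and 90 is divisible by 18, so (36, 90) ⊆ (18). Therefore (36, 90) = (18), d = 18.

Final answer: (36, 90) = (18); d = 18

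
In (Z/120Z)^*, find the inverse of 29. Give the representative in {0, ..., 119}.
29^(−1) ≡ 29 (mod 120)

Apply the extended Euclidean algorithm to (120, 29), tracking rows (r, s, t) with s·120 + t·29 = r. Each division r_prev = q·r_cur + r_new produces the new row as (previous row) − q·(current row):
  row A: (120, 1, 0)   [1·120 + 0·29 = 120]
  row B: (29, 0, 1)   [0·120 + 1·29 = 29]
  120 = 4·29 + 4   → row C = row A − 4·row B = (4, 1, −4)   [check: 1·120 − 4·29 = 4]
  29 = 7·4 + 1   → row D = row B − 7·row C = (1, −7, 29)   [check: −7·120 + 29·29 = 1]
  4 = 4·1 + 0   → remainder 0, stop. gcd = 1 (last nonzero row D).
The gcd is 1, so 29 is invertible mod 120. The last nonzero row gives −7·120 + 29·29 = 1, so t = 29. So 29^(−1) ≡ 29 (mod 120). Verify: 29 · 29 = 841 ≡ 1 (mod 120). ✓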